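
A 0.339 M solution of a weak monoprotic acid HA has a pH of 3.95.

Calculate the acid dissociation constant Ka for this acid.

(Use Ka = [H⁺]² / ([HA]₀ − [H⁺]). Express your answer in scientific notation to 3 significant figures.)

[H⁺] = 10^(−pH) = 10^(−3.95) = 1.122e-04 M. For HA ⇌ H⁺ + A⁻, Ka = [H⁺][A⁻]/[HA] = [H⁺]² / ([HA]₀ − [H⁺]) = (1.122e-04)² / (0.339 − 1.122e-04) = 3.71e-08.

K_a = 3.71e-08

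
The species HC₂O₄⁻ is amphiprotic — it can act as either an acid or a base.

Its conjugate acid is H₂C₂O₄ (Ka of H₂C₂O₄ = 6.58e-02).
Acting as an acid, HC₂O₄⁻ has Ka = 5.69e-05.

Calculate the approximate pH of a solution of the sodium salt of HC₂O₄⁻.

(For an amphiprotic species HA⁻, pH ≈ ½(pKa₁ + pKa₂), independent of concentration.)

pKa₁ = -log(6.58e-02) = 1.18; pKa₂ = -log(5.69e-05) = 4.24. For an amphiprotic species, pH ≈ ½(pKa₁ + pKa₂) = ½(1.18 + 4.24) = 2.71.

pH = 2.71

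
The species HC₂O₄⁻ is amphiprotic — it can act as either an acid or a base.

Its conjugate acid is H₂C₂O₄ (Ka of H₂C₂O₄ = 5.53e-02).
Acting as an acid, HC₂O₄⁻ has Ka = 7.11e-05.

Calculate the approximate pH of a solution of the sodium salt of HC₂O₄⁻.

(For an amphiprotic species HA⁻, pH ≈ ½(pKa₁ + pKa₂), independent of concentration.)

pKa₁ = -log(5.53e-02) = 1.26; pKa₂ = -log(7.11e-05) = 4.15. For an amphiprotic species, pH ≈ ½(pKa₁ + pKa₂) = ½(1.26 + 4.15) = 2.70.

pH = 2.70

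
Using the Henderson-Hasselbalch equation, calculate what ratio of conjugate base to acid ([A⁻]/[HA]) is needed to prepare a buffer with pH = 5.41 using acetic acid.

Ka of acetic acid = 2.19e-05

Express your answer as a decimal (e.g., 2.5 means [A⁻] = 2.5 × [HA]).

pKa = -log(2.19e-05) = 4.6596. pH = pKa + log([A⁻]/[HA]), so log([A⁻]/[HA]) = pH − pKa = 5.41 − 4.6596 = 0.7504. [A⁻]/[HA] = 10^(0.7504) = 5.63

[A⁻]/[HA] = 5.63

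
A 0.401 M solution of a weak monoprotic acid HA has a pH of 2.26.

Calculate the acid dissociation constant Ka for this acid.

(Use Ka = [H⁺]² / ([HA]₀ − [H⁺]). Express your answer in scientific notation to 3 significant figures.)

[H⁺] = 10^(−pH) = 10^(−2.26) = 5.495e-03 M. For HA ⇌ H⁺ + A⁻, Ka = [H⁺][A⁻]/[HA] = [H⁺]² / ([HA]₀ − [H⁺]) = (5.495e-03)² / (0.401 − 5.495e-03) = 7.64e-05.

K_a = 7.64e-05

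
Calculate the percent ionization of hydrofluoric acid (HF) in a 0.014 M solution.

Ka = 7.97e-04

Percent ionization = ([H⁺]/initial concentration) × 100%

Using Ka equilibrium: x² + Ka×x - Ka×C = 0. Solving: [H⁺] = 2.9655e-03. Percent = (2.9655e-03/0.014) × 100

Percent ionization = 21.2%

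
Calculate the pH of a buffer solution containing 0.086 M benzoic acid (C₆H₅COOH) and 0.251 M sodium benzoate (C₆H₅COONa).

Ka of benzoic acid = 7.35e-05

pKa = -log(7.35e-05) = 4.13. pH = pKa + log([A⁻]/[HA]) = 4.13 + log(0.251/0.086)

pH = 4.60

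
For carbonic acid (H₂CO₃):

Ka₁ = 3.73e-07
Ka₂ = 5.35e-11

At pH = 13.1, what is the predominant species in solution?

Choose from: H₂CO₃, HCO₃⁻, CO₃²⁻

pKa₁ = 6.43, pKa₂ = 10.27. For a polyprotic acid the predominant species crosses at each pKa: below pKa_n the protonated form dominates, above it the deprotonated form does. At pH = 13.1, the predominant species is CO₃²⁻.

CO₃²⁻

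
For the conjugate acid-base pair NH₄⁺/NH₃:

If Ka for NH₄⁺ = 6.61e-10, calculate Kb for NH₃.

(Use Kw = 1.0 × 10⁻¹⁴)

For a conjugate pair Ka × Kb = Kw, so Kb = Kw/Ka = 1.0 × 10⁻¹⁴ / 6.61e-10 = 1.51e-05.

K_b = 1.51e-05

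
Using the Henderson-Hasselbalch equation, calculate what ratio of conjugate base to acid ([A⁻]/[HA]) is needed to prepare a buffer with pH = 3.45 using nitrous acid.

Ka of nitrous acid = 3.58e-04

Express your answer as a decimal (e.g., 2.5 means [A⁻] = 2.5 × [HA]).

pKa = -log(3.58e-04) = 3.4461. pH = pKa + log([A⁻]/[HA]), so log([A⁻]/[HA]) = pH − pKa = 3.45 − 3.4461 = 0.0039. [A⁻]/[HA] = 10^(0.0039) = 1.01

[A⁻]/[HA] = 1.01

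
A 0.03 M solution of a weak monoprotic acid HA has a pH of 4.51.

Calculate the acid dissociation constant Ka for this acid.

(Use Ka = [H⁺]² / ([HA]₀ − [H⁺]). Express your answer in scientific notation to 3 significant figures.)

[H⁺] = 10^(−pH) = 10^(−4.51) = 3.090e-05 M. For HA ⇌ H⁺ + A⁻, Ka = [H⁺][A⁻]/[HA] = [H⁺]² / ([HA]₀ − [H⁺]) = (3.090e-05)² / (0.03 − 3.090e-05) = 3.19e-08.

K_a = 3.19e-08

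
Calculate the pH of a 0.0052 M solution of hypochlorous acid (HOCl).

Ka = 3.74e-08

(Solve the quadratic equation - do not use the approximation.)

x² + Ka×x - Ka×C = 0. Using quadratic formula: [H⁺] = 1.3927e-05

pH = 4.86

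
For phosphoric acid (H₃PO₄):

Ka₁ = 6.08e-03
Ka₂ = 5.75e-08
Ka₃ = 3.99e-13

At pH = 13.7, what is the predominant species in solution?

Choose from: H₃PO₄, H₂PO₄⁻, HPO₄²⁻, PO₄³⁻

pKa₁ = 2.22, pKa₂ = 7.24, pKa₃ = 12.40. For a polyprotic acid the predominant species crosses at each pKa: below pKa_n the protonated form dominates, above it the deprotonated form does. At pH = 13.7, the predominant species is PO₄³⁻.

PO₄³⁻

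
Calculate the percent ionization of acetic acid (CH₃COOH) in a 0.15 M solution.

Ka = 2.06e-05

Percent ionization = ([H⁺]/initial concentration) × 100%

Using Ka equilibrium: x² + Ka×x - Ka×C = 0. Solving: [H⁺] = 1.7476e-03. Percent = (1.7476e-03/0.15) × 100

Percent ionization = 1.17%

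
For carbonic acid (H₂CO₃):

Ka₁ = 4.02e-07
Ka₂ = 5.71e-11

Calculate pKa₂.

pKa₂ = -log(Ka₂) = -log(5.71e-11) = 10.24.

pK_{a2} = 10.24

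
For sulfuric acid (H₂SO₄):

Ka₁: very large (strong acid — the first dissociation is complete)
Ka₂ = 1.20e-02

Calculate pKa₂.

pKa₂ = -log(Ka₂) = -log(1.20e-02) = 1.92.

pK_{a2} = 1.92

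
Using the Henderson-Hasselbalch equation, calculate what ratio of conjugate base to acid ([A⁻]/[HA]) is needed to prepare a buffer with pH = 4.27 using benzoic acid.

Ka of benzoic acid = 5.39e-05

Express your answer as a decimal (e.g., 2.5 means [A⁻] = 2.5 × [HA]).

pKa = -log(5.39e-05) = 4.2684. pH = pKa + log([A⁻]/[HA]), so log([A⁻]/[HA]) = pH − pKa = 4.27 − 4.2684 = 0.0016. [A⁻]/[HA] = 10^(0.0016) = 1.00

[A⁻]/[HA] = 1.00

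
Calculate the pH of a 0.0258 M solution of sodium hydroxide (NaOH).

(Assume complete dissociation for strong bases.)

[OH⁻] = 0.0258 M for strong base. pOH = -log[OH⁻] = 1.59, pH = 14 - pOH

pH = 12.41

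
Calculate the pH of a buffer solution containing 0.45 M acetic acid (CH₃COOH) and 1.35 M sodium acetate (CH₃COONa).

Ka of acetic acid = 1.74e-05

pKa = -log(1.74e-05) = 4.76. pH = pKa + log([A⁻]/[HA]) = 4.76 + log(1.35/0.45)

pH = 5.24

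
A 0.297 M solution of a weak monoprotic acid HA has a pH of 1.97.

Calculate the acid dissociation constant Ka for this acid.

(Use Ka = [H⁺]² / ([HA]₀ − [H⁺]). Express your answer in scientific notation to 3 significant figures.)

[H⁺] = 10^(−pH) = 10^(−1.97) = 1.072e-02 M. For HA ⇌ H⁺ + A⁻, Ka = [H⁺][A⁻]/[HA] = [H⁺]² / ([HA]₀ − [H⁺]) = (1.072e-02)² / (0.297 − 1.072e-02) = 4.01e-04.

K_a = 4.01e-04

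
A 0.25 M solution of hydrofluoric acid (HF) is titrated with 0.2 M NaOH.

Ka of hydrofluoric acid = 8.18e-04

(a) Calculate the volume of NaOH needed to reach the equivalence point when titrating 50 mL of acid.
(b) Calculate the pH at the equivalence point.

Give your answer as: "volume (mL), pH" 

moles acid = 0.25 × 50/1000 = 0.0125 mol; V_base = moles/0.2 × 1000 = 62.5 mL. At equivalence only the conjugate base is present: [A⁻] = 0.0125/0.113 = 1.1111e-01 M. Kb = Kw/Ka = 1.22e-11; [OH⁻] = √(Kb × [A⁻]) = 1.1655e-06; pOH = 5.93; pH = 14 - pOH = 8.07.

V = 62.5 mL, pH = 8.07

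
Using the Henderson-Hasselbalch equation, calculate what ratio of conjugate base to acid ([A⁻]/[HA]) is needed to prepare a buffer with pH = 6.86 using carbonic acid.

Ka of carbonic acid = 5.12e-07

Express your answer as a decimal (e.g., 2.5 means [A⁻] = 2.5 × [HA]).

pKa = -log(5.12e-07) = 6.2907. pH = pKa + log([A⁻]/[HA]), so log([A⁻]/[HA]) = pH − pKa = 6.86 − 6.2907 = 0.5693. [A⁻]/[HA] = 10^(0.5693) = 3.71

[A⁻]/[HA] = 3.71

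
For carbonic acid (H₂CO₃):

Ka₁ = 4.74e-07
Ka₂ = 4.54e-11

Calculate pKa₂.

pKa₂ = -log(Ka₂) = -log(4.54e-11) = 10.34.

pK_{a2} = 10.34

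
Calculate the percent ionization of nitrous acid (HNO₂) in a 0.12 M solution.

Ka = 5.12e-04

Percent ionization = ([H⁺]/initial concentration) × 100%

Using Ka equilibrium: x² + Ka×x - Ka×C = 0. Solving: [H⁺] = 7.5865e-03. Percent = (7.5865e-03/0.12) × 100

Percent ionization = 6.32%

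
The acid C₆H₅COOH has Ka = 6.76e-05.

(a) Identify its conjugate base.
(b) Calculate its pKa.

(a) The conjugate base is formed by removing one H⁺ from C₆H₅COOH, giving C₆H₅COO⁻. (b) pKa = -log(Ka) = -log(6.76e-05) = 4.17.

Conjugate base: C₆H₅COO⁻; pK_a = 4.17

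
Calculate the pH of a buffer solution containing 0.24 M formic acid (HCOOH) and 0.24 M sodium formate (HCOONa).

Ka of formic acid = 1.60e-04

pKa = -log(1.60e-04) = 3.80. pH = pKa + log([A⁻]/[HA]) = 3.80 + log(0.24/0.24)

pH = 3.80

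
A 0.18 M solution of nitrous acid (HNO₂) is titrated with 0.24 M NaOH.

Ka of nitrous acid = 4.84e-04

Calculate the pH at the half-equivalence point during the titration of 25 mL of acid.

At half-equivalence [HA] = [A⁻], so Henderson-Hasselbalch gives pH = pKa = -log(4.84e-04) = 3.32.

pH = pKa = 3.32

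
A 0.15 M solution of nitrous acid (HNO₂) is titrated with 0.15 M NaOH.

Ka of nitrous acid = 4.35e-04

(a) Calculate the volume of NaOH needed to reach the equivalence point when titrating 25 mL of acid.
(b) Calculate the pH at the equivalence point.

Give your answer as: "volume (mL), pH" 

moles acid = 0.15 × 25/1000 = 0.00375 mol; V_base = moles/0.15 × 1000 = 25.0 mL. At equivalence only the conjugate base is present: [A⁻] = 0.00375/0.050 = 7.5000e-02 M. Kb = Kw/Ka = 2.30e-11; [OH⁻] = √(Kb × [A⁻]) = 1.3131e-06; pOH = 5.88; pH = 14 - pOH = 8.12.

V = 25.0 mL, pH = 8.12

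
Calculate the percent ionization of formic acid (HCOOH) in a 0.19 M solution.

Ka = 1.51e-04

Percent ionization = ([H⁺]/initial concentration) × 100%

Using Ka equilibrium: x² + Ka×x - Ka×C = 0. Solving: [H⁺] = 5.2813e-03. Percent = (5.2813e-03/0.19) × 100

Percent ionization = 2.78%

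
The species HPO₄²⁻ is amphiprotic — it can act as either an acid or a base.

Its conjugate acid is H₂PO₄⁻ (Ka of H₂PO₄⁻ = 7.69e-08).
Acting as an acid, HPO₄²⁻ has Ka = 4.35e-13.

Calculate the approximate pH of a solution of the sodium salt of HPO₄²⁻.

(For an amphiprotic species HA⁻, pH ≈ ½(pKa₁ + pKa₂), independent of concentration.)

pKa₁ = -log(7.69e-08) = 7.11; pKa₂ = -log(4.35e-13) = 12.36. For an amphiprotic species, pH ≈ ½(pKa₁ + pKa₂) = ½(7.11 + 12.36) = 9.74.

pH = 9.74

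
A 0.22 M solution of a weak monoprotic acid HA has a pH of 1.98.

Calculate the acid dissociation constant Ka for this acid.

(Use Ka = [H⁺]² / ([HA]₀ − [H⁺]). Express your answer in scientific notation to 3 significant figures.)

[H⁺] = 10^(−pH) = 10^(−1.98) = 1.047e-02 M. For HA ⇌ H⁺ + A⁻, Ka = [H⁺][A⁻]/[HA] = [H⁺]² / ([HA]₀ − [H⁺]) = (1.047e-02)² / (0.22 − 1.047e-02) = 5.23e-04.

K_a = 5.23e-04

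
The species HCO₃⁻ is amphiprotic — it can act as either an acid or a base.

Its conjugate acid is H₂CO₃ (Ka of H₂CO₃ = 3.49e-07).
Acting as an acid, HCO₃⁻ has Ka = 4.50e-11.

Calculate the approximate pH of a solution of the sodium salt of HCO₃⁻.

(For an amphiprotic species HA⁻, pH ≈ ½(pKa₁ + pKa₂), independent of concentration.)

pKa₁ = -log(3.49e-07) = 6.46; pKa₂ = -log(4.50e-11) = 10.35. For an amphiprotic species, pH ≈ ½(pKa₁ + pKa₂) = ½(6.46 + 10.35) = 8.40.

pH = 8.40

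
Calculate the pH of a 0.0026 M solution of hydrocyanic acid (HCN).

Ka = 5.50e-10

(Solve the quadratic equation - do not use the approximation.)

x² + Ka×x - Ka×C = 0. Using quadratic formula: [H⁺] = 1.1956e-06

pH = 5.92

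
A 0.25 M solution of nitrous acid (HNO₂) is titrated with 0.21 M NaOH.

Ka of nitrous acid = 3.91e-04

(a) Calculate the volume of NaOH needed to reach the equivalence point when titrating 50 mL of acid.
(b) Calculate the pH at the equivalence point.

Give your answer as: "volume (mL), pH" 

moles acid = 0.25 × 50/1000 = 0.0125 mol; V_base = moles/0.21 × 1000 = 59.5 mL. At equivalence only the conjugate base is present: [A⁻] = 0.0125/0.110 = 1.1413e-01 M. Kb = Kw/Ka = 2.56e-11; [OH⁻] = √(Kb × [A⁻]) = 1.7085e-06; pOH = 5.77; pH = 14 - pOH = 8.23.

V = 59.5 mL, pH = 8.23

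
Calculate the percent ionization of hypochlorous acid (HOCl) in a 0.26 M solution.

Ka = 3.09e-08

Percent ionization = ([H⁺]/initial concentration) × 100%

Using Ka equilibrium: x² + Ka×x - Ka×C = 0. Solving: [H⁺] = 8.9617e-05. Percent = (8.9617e-05/0.26) × 100

Percent ionization = 0.0345%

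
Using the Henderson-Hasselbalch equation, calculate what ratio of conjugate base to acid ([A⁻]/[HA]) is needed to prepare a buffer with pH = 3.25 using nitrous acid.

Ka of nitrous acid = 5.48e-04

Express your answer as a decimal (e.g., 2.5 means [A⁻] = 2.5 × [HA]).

pKa = -log(5.48e-04) = 3.2612. pH = pKa + log([A⁻]/[HA]), so log([A⁻]/[HA]) = pH − pKa = 3.25 − 3.2612 = -0.0112. [A⁻]/[HA] = 10^(-0.0112) = 0.974

[A⁻]/[HA] = 0.974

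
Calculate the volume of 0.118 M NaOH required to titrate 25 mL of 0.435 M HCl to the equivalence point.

At equivalence: moles acid = moles base. moles HCl = 0.435 × 25/1000 = 0.01087 mol. V_base = moles / 0.118 × 1000 = 92.2 mL.

V_{base} = 92.2 mL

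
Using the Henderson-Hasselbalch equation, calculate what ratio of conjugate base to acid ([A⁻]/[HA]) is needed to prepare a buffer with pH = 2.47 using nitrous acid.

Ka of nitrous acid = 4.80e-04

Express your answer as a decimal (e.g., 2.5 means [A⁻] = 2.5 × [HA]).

pKa = -log(4.80e-04) = 3.3188. pH = pKa + log([A⁻]/[HA]), so log([A⁻]/[HA]) = pH − pKa = 2.47 − 3.3188 = -0.8488. [A⁻]/[HA] = 10^(-0.8488) = 0.142

[A⁻]/[HA] = 0.142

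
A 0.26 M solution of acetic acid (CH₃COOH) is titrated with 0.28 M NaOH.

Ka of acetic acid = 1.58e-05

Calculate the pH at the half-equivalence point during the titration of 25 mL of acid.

At half-equivalence [HA] = [A⁻], so Henderson-Hasselbalch gives pH = pKa = -log(1.58e-05) = 4.80.

pH = pKa = 4.80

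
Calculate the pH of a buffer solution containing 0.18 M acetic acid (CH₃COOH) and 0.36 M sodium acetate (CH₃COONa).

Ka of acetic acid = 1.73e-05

pKa = -log(1.73e-05) = 4.76. pH = pKa + log([A⁻]/[HA]) = 4.76 + log(0.36/0.18)

pH = 5.06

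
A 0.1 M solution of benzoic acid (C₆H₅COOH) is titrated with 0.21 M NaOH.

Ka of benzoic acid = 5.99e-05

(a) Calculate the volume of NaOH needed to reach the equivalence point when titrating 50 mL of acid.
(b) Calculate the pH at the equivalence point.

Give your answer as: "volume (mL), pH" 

moles acid = 0.1 × 50/1000 = 0.005 mol; V_base = moles/0.21 × 1000 = 23.8 mL. At equivalence only the conjugate base is present: [A⁻] = 0.005/0.074 = 6.7742e-02 M. Kb = Kw/Ka = 1.67e-10; [OH⁻] = √(Kb × [A⁻]) = 3.3629e-06; pOH = 5.47; pH = 14 - pOH = 8.53.

V = 23.8 mL, pH = 8.53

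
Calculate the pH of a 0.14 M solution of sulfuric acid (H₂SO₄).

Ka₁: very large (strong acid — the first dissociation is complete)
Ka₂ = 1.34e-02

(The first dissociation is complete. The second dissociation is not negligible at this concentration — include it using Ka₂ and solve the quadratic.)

First dissociation is complete: [H⁺]₀ = [HSO₄⁻]₀ = C = 0.14 M. Second dissociation HSO₄⁻ ⇌ H⁺ + SO₄²⁻: let x = [SO₄²⁻]. Ka₂ = (C + x)·x / (C − x) = 1.34e-02 → x² + (C + Ka₂)·x − Ka₂·C = 0 → x² + 0.15340·x − 1.876e-03 = 0. x = (−0.15340 + √(0.15340² + 4 × 1.876e-03)) / 2 = 1.1385e-02 M. [H⁺] = C + x = 0.14 + 1.1385e-02 = 1.5138e-01 M. pH = -log(1.5138e-01) = 0.82.

pH = 0.82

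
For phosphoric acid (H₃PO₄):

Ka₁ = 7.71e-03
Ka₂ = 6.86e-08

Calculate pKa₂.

pKa₂ = -log(Ka₂) = -log(6.86e-08) = 7.16.

pK_{a2} = 7.16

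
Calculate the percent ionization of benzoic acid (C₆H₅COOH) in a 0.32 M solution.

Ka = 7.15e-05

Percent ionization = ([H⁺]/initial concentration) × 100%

Using Ka equilibrium: x² + Ka×x - Ka×C = 0. Solving: [H⁺] = 4.7477e-03. Percent = (4.7477e-03/0.32) × 100

Percent ionization = 1.48%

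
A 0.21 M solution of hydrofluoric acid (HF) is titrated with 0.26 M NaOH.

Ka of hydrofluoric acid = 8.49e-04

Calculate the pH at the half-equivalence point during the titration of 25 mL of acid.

At half-equivalence [HA] = [A⁻], so Henderson-Hasselbalch gives pH = pKa = -log(8.49e-04) = 3.07.

pH = pKa = 3.07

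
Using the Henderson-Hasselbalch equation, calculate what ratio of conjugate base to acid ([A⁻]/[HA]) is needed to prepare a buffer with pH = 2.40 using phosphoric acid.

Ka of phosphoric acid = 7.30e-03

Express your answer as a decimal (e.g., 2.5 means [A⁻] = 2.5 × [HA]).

pKa = -log(7.30e-03) = 2.1367. pH = pKa + log([A⁻]/[HA]), so log([A⁻]/[HA]) = pH − pKa = 2.40 − 2.1367 = 0.2633. [A⁻]/[HA] = 10^(0.2633) = 1.83

[A⁻]/[HA] = 1.83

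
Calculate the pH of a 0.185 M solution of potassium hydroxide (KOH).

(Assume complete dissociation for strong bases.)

[OH⁻] = 0.185 M for strong base. pOH = -log[OH⁻] = 0.73, pH = 14 - pOH

pH = 13.27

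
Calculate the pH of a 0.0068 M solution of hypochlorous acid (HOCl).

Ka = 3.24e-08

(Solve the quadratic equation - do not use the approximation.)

x² + Ka×x - Ka×C = 0. Using quadratic formula: [H⁺] = 1.4827e-05

pH = 4.83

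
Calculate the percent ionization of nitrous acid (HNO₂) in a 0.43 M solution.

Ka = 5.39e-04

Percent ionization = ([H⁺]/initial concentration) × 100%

Using Ka equilibrium: x² + Ka×x - Ka×C = 0. Solving: [H⁺] = 1.4957e-02. Percent = (1.4957e-02/0.43) × 100

Percent ionization = 3.48%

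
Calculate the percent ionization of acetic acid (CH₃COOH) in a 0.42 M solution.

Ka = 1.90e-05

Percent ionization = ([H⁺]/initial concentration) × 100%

Using Ka equilibrium: x² + Ka×x - Ka×C = 0. Solving: [H⁺] = 2.8154e-03. Percent = (2.8154e-03/0.42) × 100

Percent ionization = 0.67%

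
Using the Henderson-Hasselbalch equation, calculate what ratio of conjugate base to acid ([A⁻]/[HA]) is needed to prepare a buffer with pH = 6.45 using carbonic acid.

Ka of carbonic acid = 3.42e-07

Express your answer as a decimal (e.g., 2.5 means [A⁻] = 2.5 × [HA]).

pKa = -log(3.42e-07) = 6.4660. pH = pKa + log([A⁻]/[HA]), so log([A⁻]/[HA]) = pH − pKa = 6.45 − 6.4660 = -0.0160. [A⁻]/[HA] = 10^(-0.0160) = 0.964

[A⁻]/[HA] = 0.964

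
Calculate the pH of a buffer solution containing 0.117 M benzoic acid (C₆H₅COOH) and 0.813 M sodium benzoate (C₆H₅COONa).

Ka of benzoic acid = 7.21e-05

pKa = -log(7.21e-05) = 4.14. pH = pKa + log([A⁻]/[HA]) = 4.14 + log(0.813/0.117)

pH = 4.98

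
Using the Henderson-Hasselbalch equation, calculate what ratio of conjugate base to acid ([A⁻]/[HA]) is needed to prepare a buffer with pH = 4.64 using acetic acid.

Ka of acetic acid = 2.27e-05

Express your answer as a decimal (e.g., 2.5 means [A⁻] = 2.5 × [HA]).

pKa = -log(2.27e-05) = 4.6440. pH = pKa + log([A⁻]/[HA]), so log([A⁻]/[HA]) = pH − pKa = 4.64 − 4.6440 = -0.0040. [A⁻]/[HA] = 10^(-0.0040) = 0.991

[A⁻]/[HA] = 0.991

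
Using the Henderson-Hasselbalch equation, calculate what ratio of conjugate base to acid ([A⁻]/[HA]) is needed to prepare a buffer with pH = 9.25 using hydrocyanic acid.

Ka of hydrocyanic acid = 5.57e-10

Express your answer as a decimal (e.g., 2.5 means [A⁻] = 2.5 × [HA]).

pKa = -log(5.57e-10) = 9.2541. pH = pKa + log([A⁻]/[HA]), so log([A⁻]/[HA]) = pH − pKa = 9.25 − 9.2541 = -0.0041. [A⁻]/[HA] = 10^(-0.0041) = 0.991

[A⁻]/[HA] = 0.991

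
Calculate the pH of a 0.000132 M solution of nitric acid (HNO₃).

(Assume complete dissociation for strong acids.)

[H⁺] = 0.000132 M for strong acid. pH = -log[H⁺] = -log(0.000132)

pH = 3.88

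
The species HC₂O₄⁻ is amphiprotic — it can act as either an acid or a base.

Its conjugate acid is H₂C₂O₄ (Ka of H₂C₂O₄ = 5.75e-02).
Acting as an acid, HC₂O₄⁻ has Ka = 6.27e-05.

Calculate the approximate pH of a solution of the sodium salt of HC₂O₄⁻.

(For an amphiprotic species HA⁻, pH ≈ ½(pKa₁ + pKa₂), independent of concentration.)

pKa₁ = -log(5.75e-02) = 1.24; pKa₂ = -log(6.27e-05) = 4.20. For an amphiprotic species, pH ≈ ½(pKa₁ + pKa₂) = ½(1.24 + 4.20) = 2.72.

pH = 2.72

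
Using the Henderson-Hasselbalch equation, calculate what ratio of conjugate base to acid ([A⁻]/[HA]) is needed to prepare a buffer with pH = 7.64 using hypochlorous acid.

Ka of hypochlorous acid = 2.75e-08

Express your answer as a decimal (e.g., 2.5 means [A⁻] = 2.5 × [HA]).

pKa = -log(2.75e-08) = 7.5607. pH = pKa + log([A⁻]/[HA]), so log([A⁻]/[HA]) = pH − pKa = 7.64 − 7.5607 = 0.0793. [A⁻]/[HA] = 10^(0.0793) = 1.20

[A⁻]/[HA] = 1.20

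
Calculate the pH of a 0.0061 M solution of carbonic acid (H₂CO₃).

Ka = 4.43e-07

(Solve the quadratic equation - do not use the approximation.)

x² + Ka×x - Ka×C = 0. Using quadratic formula: [H⁺] = 5.1763e-05

pH = 4.29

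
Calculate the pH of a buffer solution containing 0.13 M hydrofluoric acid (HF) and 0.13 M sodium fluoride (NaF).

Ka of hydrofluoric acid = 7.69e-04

pKa = -log(7.69e-04) = 3.11. pH = pKa + log([A⁻]/[HA]) = 3.11 + log(0.13/0.13)

pH = 3.11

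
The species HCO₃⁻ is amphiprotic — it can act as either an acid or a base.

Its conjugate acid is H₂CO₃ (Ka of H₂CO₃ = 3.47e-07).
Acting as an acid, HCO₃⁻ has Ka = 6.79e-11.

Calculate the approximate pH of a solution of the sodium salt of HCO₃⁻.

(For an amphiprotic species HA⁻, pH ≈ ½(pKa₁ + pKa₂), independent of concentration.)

pKa₁ = -log(3.47e-07) = 6.46; pKa₂ = -log(6.79e-11) = 10.17. For an amphiprotic species, pH ≈ ½(pKa₁ + pKa₂) = ½(6.46 + 10.17) = 8.31.

pH = 8.31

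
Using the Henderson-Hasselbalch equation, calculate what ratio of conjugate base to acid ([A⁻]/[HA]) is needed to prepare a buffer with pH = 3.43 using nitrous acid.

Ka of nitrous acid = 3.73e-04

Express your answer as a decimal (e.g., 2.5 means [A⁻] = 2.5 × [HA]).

pKa = -log(3.73e-04) = 3.4283. pH = pKa + log([A⁻]/[HA]), so log([A⁻]/[HA]) = pH − pKa = 3.43 − 3.4283 = 0.0017. [A⁻]/[HA] = 10^(0.0017) = 1.00

[A⁻]/[HA] = 1.00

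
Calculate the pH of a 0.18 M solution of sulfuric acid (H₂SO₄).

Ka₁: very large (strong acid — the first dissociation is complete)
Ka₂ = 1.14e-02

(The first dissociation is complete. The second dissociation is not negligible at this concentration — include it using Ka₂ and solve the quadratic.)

First dissociation is complete: [H⁺]₀ = [HSO₄⁻]₀ = C = 0.18 M. Second dissociation HSO₄⁻ ⇌ H⁺ + SO₄²⁻: let x = [SO₄²⁻]. Ka₂ = (C + x)·x / (C − x) = 1.14e-02 → x² + (C + Ka₂)·x − Ka₂·C = 0 → x² + 0.19140·x − 2.052e-03 = 0. x = (−0.19140 + √(0.19140² + 4 × 2.052e-03)) / 2 = 1.0180e-02 M. [H⁺] = C + x = 0.18 + 1.0180e-02 = 1.9018e-01 M. pH = -log(1.9018e-01) = 0.72.

pH = 0.72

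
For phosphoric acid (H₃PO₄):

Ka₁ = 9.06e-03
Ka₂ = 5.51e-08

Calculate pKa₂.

pKa₂ = -log(Ka₂) = -log(5.51e-08) = 7.26.

pK_{a2} = 7.26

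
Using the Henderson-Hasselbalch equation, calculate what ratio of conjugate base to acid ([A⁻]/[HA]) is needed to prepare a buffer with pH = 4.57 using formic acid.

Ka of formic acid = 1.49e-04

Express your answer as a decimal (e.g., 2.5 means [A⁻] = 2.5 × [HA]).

pKa = -log(1.49e-04) = 3.8268. pH = pKa + log([A⁻]/[HA]), so log([A⁻]/[HA]) = pH − pKa = 4.57 − 3.8268 = 0.7432. [A⁻]/[HA] = 10^(0.7432) = 5.54

[A⁻]/[HA] = 5.54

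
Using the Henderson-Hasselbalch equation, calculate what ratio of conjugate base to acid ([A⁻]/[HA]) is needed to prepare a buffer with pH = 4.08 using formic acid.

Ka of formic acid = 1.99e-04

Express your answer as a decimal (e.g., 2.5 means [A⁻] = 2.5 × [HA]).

pKa = -log(1.99e-04) = 3.7011. pH = pKa + log([A⁻]/[HA]), so log([A⁻]/[HA]) = pH − pKa = 4.08 − 3.7011 = 0.3789. [A⁻]/[HA] = 10^(0.3789) = 2.39

[A⁻]/[HA] = 2.39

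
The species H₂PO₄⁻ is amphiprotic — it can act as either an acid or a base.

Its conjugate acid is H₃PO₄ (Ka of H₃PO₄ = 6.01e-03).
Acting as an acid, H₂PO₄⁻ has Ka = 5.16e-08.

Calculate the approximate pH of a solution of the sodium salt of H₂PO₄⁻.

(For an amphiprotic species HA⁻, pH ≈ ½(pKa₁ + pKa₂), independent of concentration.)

pKa₁ = -log(6.01e-03) = 2.22; pKa₂ = -log(5.16e-08) = 7.29. For an amphiprotic species, pH ≈ ½(pKa₁ + pKa₂) = ½(2.22 + 7.29) = 4.75.

pH = 4.75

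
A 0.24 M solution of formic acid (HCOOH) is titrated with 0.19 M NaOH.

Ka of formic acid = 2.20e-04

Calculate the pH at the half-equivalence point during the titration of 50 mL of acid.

At half-equivalence [HA] = [A⁻], so Henderson-Hasselbalch gives pH = pKa = -log(2.20e-04) = 3.66.

pH = pKa = 3.66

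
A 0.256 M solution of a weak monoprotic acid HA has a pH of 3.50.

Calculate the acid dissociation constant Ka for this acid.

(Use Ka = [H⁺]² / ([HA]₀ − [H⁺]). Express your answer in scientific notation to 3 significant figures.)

[H⁺] = 10^(−pH) = 10^(−3.50) = 3.162e-04 M. For HA ⇌ H⁺ + A⁻, Ka = [H⁺][A⁻]/[HA] = [H⁺]² / ([HA]₀ − [H⁺]) = (3.162e-04)² / (0.256 − 3.162e-04) = 3.91e-07.

K_a = 3.91e-07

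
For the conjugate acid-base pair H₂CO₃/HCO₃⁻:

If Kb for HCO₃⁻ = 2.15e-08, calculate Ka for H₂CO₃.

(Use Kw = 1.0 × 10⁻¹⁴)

For a conjugate pair Ka × Kb = Kw, so Ka = Kw/Kb = 1.0 × 10⁻¹⁴ / 2.15e-08 = 4.65e-07.

K_a = 4.65e-07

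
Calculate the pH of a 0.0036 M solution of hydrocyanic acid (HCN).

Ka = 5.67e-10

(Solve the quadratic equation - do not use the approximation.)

x² + Ka×x - Ka×C = 0. Using quadratic formula: [H⁺] = 1.4284e-06

pH = 5.85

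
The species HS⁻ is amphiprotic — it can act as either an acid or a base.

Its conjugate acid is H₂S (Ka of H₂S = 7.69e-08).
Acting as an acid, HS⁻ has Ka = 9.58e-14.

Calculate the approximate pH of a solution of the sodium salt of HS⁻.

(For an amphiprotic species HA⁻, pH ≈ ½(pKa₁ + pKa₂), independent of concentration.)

pKa₁ = -log(7.69e-08) = 7.11; pKa₂ = -log(9.58e-14) = 13.02. For an amphiprotic species, pH ≈ ½(pKa₁ + pKa₂) = ½(7.11 + 13.02) = 10.07.

pH = 10.07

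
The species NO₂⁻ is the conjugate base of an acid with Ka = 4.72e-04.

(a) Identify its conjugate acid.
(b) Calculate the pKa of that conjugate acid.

(a) The conjugate acid is formed by adding one H⁺ to NO₂⁻, giving HNO₂. (b) pKa = -log(Ka) = -log(4.72e-04) = 3.33.

Conjugate acid: HNO₂; pK_a = 3.33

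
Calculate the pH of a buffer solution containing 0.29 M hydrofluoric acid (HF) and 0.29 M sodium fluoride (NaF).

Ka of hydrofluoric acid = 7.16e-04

pKa = -log(7.16e-04) = 3.15. pH = pKa + log([A⁻]/[HA]) = 3.15 + log(0.29/0.29)

pH = 3.15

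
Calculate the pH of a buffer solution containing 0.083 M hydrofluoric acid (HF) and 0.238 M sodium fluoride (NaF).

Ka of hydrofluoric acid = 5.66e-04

pKa = -log(5.66e-04) = 3.25. pH = pKa + log([A⁻]/[HA]) = 3.25 + log(0.238/0.083)

pH = 3.70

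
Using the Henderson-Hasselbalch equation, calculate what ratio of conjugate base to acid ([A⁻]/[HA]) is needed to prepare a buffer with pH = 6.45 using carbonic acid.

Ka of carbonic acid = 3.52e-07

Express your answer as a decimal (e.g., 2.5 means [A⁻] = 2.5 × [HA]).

pKa = -log(3.52e-07) = 6.4535. pH = pKa + log([A⁻]/[HA]), so log([A⁻]/[HA]) = pH − pKa = 6.45 − 6.4535 = -0.0035. [A⁻]/[HA] = 10^(-0.0035) = 0.992

[A⁻]/[HA] = 0.992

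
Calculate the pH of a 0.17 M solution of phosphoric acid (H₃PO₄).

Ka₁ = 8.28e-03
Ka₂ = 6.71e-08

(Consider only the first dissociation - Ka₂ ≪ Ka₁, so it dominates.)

First dissociation dominates. From Ka₁ = [H⁺][HA⁻]/[H₂A], x² + Ka₁·x − Ka₁·C = 0 with C = 0.17 M and Ka₁ = 8.28e-03. Solving: [H⁺] = (−Ka₁ + √(Ka₁² + 4·Ka₁·C)) / 2 = 3.3606e-02 M. pH = -log(3.3606e-02) = 1.47.

pH = 1.47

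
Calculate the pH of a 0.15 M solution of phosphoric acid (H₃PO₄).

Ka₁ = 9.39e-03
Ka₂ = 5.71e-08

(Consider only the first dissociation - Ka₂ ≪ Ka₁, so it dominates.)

First dissociation dominates. From Ka₁ = [H⁺][HA⁻]/[H₂A], x² + Ka₁·x − Ka₁·C = 0 with C = 0.15 M and Ka₁ = 9.39e-03. Solving: [H⁺] = (−Ka₁ + √(Ka₁² + 4·Ka₁·C)) / 2 = 3.3128e-02 M. pH = -log(3.3128e-02) = 1.48.

pH = 1.48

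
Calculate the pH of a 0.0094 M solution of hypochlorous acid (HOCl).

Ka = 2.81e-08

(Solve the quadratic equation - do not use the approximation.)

x² + Ka×x - Ka×C = 0. Using quadratic formula: [H⁺] = 1.6238e-05

pH = 4.79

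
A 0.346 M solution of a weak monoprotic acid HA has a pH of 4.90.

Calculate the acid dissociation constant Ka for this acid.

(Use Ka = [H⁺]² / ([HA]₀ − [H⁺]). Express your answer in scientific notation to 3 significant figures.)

[H⁺] = 10^(−pH) = 10^(−4.90) = 1.259e-05 M. For HA ⇌ H⁺ + A⁻, Ka = [H⁺][A⁻]/[HA] = [H⁺]² / ([HA]₀ − [H⁺]) = (1.259e-05)² / (0.346 − 1.259e-05) = 4.58e-10.

K_a = 4.58e-10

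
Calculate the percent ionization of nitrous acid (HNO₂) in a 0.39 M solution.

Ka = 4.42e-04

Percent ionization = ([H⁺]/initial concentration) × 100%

Using Ka equilibrium: x² + Ka×x - Ka×C = 0. Solving: [H⁺] = 1.2910e-02. Percent = (1.2910e-02/0.39) × 100

Percent ionization = 3.31%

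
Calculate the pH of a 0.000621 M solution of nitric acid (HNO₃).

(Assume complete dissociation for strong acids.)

[H⁺] = 0.000621 M for strong acid. pH = -log[H⁺] = -log(0.000621)

pH = 3.21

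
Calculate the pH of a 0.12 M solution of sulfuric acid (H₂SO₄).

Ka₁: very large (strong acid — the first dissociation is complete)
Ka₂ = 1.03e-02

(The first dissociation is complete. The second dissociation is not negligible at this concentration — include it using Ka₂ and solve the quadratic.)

First dissociation is complete: [H⁺]₀ = [HSO₄⁻]₀ = C = 0.12 M. Second dissociation HSO₄⁻ ⇌ H⁺ + SO₄²⁻: let x = [SO₄²⁻]. Ka₂ = (C + x)·x / (C − x) = 1.03e-02 → x² + (C + Ka₂)·x − Ka₂·C = 0 → x² + 0.13030·x − 1.236e-03 = 0. x = (−0.13030 + √(0.13030² + 4 × 1.236e-03)) / 2 = 8.8806e-03 M. [H⁺] = C + x = 0.12 + 8.8806e-03 = 1.2888e-01 M. pH = -log(1.2888e-01) = 0.89.

pH = 0.89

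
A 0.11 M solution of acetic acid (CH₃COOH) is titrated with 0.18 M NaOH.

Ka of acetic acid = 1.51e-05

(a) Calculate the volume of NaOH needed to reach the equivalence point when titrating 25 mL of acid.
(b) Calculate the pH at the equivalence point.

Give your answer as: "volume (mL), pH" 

moles acid = 0.11 × 25/1000 = 0.00275 mol; V_base = moles/0.18 × 1000 = 15.3 mL. At equivalence only the conjugate base is present: [A⁻] = 0.00275/0.040 = 6.8276e-02 M. Kb = Kw/Ka = 6.62e-10; [OH⁻] = √(Kb × [A⁻]) = 6.7243e-06; pOH = 5.17; pH = 14 - pOH = 8.83.

V = 15.3 mL, pH = 8.83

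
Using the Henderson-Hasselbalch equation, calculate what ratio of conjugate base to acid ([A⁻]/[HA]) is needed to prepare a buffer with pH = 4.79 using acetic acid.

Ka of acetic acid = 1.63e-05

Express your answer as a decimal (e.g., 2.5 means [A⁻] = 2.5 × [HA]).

pKa = -log(1.63e-05) = 4.7878. pH = pKa + log([A⁻]/[HA]), so log([A⁻]/[HA]) = pH − pKa = 4.79 − 4.7878 = 0.0022. [A⁻]/[HA] = 10^(0.0022) = 1.01

[A⁻]/[HA] = 1.01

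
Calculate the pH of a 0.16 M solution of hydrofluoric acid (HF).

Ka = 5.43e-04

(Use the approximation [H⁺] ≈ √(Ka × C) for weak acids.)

[H⁺] = √(Ka × C) = √(5.43e-04 × 0.16) = 9.3209e-03. pH = -log(9.3209e-03)

pH = 2.03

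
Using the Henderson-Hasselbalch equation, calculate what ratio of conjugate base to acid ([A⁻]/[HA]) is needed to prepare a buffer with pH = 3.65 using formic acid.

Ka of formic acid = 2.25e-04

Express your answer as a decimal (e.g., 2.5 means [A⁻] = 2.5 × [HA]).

pKa = -log(2.25e-04) = 3.6478. pH = pKa + log([A⁻]/[HA]), so log([A⁻]/[HA]) = pH − pKa = 3.65 − 3.6478 = 0.0022. [A⁻]/[HA] = 10^(0.0022) = 1.01

[A⁻]/[HA] = 1.01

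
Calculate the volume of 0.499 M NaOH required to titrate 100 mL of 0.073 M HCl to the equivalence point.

At equivalence: moles acid = moles base. moles HCl = 0.073 × 100/1000 = 0.0073 mol. V_base = moles / 0.499 × 1000 = 14.6 mL.

V_{base} = 14.6 mL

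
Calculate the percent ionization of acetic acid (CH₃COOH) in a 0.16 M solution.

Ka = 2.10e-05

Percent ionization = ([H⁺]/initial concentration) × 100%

Using Ka equilibrium: x² + Ka×x - Ka×C = 0. Solving: [H⁺] = 1.8226e-03. Percent = (1.8226e-03/0.16) × 100

Percent ionization = 1.14%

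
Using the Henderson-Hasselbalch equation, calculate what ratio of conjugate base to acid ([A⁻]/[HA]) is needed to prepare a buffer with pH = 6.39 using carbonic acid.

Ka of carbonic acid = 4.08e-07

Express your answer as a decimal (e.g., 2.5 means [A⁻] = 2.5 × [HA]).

pKa = -log(4.08e-07) = 6.3893. pH = pKa + log([A⁻]/[HA]), so log([A⁻]/[HA]) = pH − pKa = 6.39 − 6.3893 = 0.0007. [A⁻]/[HA] = 10^(0.0007) = 1.00

[A⁻]/[HA] = 1.00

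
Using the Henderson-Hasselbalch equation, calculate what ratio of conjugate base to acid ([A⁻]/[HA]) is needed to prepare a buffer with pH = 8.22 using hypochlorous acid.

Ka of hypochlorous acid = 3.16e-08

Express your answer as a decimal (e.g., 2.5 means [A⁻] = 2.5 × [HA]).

pKa = -log(3.16e-08) = 7.5003. pH = pKa + log([A⁻]/[HA]), so log([A⁻]/[HA]) = pH − pKa = 8.22 − 7.5003 = 0.7197. [A⁻]/[HA] = 10^(0.7197) = 5.24

[A⁻]/[HA] = 5.24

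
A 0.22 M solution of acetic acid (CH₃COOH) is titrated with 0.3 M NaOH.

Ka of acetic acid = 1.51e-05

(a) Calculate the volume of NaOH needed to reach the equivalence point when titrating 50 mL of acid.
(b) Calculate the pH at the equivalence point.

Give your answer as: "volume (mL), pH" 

moles acid = 0.22 × 50/1000 = 0.011 mol; V_base = moles/0.3 × 1000 = 36.7 mL. At equivalence only the conjugate base is present: [A⁻] = 0.011/0.087 = 1.2692e-01 M. Kb = Kw/Ka = 6.62e-10; [OH⁻] = √(Kb × [A⁻]) = 9.1682e-06; pOH = 5.04; pH = 14 - pOH = 8.96.

V = 36.7 mL, pH = 8.96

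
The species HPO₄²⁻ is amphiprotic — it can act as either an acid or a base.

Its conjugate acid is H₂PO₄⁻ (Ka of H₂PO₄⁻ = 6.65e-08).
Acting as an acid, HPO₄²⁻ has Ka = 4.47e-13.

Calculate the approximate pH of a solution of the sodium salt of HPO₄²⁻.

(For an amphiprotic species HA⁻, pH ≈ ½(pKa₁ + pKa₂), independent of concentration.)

pKa₁ = -log(6.65e-08) = 7.18; pKa₂ = -log(4.47e-13) = 12.35. For an amphiprotic species, pH ≈ ½(pKa₁ + pKa₂) = ½(7.18 + 12.35) = 9.76.

pH = 9.76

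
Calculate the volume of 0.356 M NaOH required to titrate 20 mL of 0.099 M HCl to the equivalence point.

At equivalence: moles acid = moles base. moles HCl = 0.099 × 20/1000 = 0.00198 mol. V_base = moles / 0.356 × 1000 = 5.6 mL.

V_{base} = 5.6 mL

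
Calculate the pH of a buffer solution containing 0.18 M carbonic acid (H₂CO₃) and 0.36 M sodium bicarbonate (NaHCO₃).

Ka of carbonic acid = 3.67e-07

pKa = -log(3.67e-07) = 6.44. pH = pKa + log([A⁻]/[HA]) = 6.44 + log(0.36/0.18)

pH = 6.74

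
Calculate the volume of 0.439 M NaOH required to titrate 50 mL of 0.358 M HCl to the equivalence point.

At equivalence: moles acid = moles base. moles HCl = 0.358 × 50/1000 = 0.0179 mol. V_base = moles / 0.439 × 1000 = 40.8 mL.

V_{base} = 40.8 mL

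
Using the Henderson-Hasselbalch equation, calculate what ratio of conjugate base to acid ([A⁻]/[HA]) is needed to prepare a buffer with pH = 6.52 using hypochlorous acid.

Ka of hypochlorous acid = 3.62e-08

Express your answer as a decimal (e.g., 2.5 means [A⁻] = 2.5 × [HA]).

pKa = -log(3.62e-08) = 7.4413. pH = pKa + log([A⁻]/[HA]), so log([A⁻]/[HA]) = pH − pKa = 6.52 − 7.4413 = -0.9213. [A⁻]/[HA] = 10^(-0.9213) = 0.120

[A⁻]/[HA] = 0.120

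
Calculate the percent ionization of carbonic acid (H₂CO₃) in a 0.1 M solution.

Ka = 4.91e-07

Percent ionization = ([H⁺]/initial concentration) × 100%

Using Ka equilibrium: x² + Ka×x - Ka×C = 0. Solving: [H⁺] = 2.2134e-04. Percent = (2.2134e-04/0.1) × 100

Percent ionization = 0.221%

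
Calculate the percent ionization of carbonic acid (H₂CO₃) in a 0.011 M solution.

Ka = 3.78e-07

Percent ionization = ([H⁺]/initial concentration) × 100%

Using Ka equilibrium: x² + Ka×x - Ka×C = 0. Solving: [H⁺] = 6.4294e-05. Percent = (6.4294e-05/0.011) × 100

Percent ionization = 0.584%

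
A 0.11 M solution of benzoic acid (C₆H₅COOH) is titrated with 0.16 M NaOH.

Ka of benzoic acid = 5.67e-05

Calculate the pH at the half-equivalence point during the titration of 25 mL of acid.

At half-equivalence [HA] = [A⁻], so Henderson-Hasselbalch gives pH = pKa = -log(5.67e-05) = 4.25.

pH = pKa = 4.25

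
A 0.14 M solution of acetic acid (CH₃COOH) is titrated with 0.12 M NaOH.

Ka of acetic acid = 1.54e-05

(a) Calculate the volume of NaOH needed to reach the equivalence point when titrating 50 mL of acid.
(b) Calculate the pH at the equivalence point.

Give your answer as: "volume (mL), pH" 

moles acid = 0.14 × 50/1000 = 0.007 mol; V_base = moles/0.12 × 1000 = 58.3 mL. At equivalence only the conjugate base is present: [A⁻] = 0.007/0.108 = 6.4615e-02 M. Kb = Kw/Ka = 6.49e-10; [OH⁻] = √(Kb × [A⁻]) = 6.4775e-06; pOH = 5.19; pH = 14 - pOH = 8.81.

V = 58.3 mL, pH = 8.81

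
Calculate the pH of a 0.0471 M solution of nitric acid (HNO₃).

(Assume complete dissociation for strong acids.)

[H⁺] = 0.0471 M for strong acid. pH = -log[H⁺] = -log(0.0471)

pH = 1.33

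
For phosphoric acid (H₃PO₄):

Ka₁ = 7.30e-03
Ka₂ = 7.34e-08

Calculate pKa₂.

pKa₂ = -log(Ka₂) = -log(7.34e-08) = 7.13.

pK_{a2} = 7.13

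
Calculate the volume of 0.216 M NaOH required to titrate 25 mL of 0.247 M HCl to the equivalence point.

At equivalence: moles acid = moles base. moles HCl = 0.247 × 25/1000 = 0.006175 mol. V_base = moles / 0.216 × 1000 = 28.6 mL.

V_{base} = 28.6 mL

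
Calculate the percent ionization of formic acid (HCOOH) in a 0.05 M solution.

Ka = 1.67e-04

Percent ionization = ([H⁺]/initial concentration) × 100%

Using Ka equilibrium: x² + Ka×x - Ka×C = 0. Solving: [H⁺] = 2.8073e-03. Percent = (2.8073e-03/0.05) × 100

Percent ionization = 5.61%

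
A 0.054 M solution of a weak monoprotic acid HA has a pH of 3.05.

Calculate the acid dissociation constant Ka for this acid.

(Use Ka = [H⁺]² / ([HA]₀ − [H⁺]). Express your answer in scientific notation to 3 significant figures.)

[H⁺] = 10^(−pH) = 10^(−3.05) = 8.913e-04 M. For HA ⇌ H⁺ + A⁻, Ka = [H⁺][A⁻]/[HA] = [H⁺]² / ([HA]₀ − [H⁺]) = (8.913e-04)² / (0.054 − 8.913e-04) = 1.50e-05.

K_a = 1.50e-05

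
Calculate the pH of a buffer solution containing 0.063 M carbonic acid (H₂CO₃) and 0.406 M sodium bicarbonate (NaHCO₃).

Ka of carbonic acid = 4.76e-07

pKa = -log(4.76e-07) = 6.32. pH = pKa + log([A⁻]/[HA]) = 6.32 + log(0.406/0.063)

pH = 7.13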